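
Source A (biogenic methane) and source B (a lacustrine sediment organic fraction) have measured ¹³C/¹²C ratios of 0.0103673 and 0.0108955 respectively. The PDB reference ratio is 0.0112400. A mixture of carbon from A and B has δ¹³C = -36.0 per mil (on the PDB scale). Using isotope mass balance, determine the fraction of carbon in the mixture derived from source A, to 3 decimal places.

δ_A = (0.0103673/0.0112400 − 1)×1000 = (0.922358 − 1)×1000 = -77.642 per mil
δ_B = (0.0108955/0.0112400 − 1)×1000 = (0.969351 − 1)×1000 = -30.649 per mil
f_A = (δ_mix − δ_B)/(δ_A − δ_B) = (-36.0 − (-30.649))/(-77.642 − (-30.649))
f_A = -5.351 / -46.993 = 0.1139

0.114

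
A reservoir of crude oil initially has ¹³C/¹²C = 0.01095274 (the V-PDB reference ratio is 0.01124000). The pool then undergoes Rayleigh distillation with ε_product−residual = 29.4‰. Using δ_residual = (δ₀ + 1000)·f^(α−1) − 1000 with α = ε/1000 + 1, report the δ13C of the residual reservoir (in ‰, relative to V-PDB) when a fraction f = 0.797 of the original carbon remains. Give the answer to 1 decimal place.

-32.0‰

δ₀ = (0.01095274/0.01124000 − 1)×1000 = (0.974443 − 1)×1000 = -25.557‰
α − 1 = ε/1000 = 0.0294
f^(α−1) = 0.797^(0.0294) = 0.993351
δ_res = (-25.557 + 1000) × 0.993351 − 1000 = 967.964 − 1000 = -32.04‰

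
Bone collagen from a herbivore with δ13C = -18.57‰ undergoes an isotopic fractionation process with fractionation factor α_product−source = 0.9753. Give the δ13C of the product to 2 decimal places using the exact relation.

-42.81‰

δ_product = (δ_source + 1000)·α − 1000
δ_product = (-18.57 + 1000) × 0.9753 − 1000
δ_product = 957.189 − 1000 = -42.811‰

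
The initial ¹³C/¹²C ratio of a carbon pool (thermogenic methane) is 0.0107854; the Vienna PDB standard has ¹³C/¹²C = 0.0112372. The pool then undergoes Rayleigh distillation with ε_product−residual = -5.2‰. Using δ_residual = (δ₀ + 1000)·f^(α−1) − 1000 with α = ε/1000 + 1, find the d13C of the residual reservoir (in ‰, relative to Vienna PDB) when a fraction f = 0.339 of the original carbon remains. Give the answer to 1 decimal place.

-34.8‰

δ₀ = (0.0107854/0.0112372 − 1)×1000 = (0.959794 − 1)×1000 = -40.206‰
α − 1 = ε/1000 = -0.0052
f^(α−1) = 0.339^(-0.0052) = 1.005641
δ_res = (-40.206 + 1000) × 1.005641 − 1000 = 965.208 − 1000 = -34.79‰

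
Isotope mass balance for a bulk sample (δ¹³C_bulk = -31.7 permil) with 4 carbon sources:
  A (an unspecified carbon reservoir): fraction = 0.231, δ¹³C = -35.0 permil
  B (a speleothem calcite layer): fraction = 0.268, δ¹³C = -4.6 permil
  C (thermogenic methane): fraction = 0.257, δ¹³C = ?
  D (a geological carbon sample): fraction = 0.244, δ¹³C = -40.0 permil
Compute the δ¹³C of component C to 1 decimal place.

Isotope mass balance: δ_bulk = Σ fᵢ·δᵢ.
-31.7 = 0.231×(-35.0) + 0.268×(-4.6) + 0.257×δ_C + 0.244×(-40.0)
0.257·δ_C = -31.7 − (-19.078) = -12.622
δ_C = -12.622 / 0.257 = -49.11 permil

-49.1 permil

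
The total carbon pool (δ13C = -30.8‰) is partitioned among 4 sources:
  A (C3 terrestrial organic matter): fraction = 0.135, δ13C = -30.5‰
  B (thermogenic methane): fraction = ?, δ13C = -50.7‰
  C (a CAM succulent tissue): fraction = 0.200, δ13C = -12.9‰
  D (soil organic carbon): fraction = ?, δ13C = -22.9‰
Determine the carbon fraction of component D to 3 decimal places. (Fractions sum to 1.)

0.346

Let f_D and f_B be the unknown fractions; fractions sum to 1 so f_D + f_B = 0.665.
Mass balance: Σ fᵢ·δᵢ = δ_bulk ⇒ f_D·(-22.9) + f_B·(-50.7) = -30.8 − (-6.698) = -24.102
Substitute f_B = 0.665 − f_D:
f_D·(-22.9 − -50.7) = -24.102 − 0.665×(-50.7) = 9.613
f_D = 9.613 / 27.8 = 0.3458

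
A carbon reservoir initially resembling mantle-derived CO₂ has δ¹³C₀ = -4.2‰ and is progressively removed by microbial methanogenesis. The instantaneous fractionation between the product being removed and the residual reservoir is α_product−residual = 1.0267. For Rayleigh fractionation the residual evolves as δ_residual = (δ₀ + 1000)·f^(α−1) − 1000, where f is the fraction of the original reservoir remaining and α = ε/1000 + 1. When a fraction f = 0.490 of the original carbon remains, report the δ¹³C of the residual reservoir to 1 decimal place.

Rayleigh residual: δ_res = (δ₀ + 1000)·f^(α−1) − 1000
α − 1 = 0.02670
f^(α−1) = 0.490^(0.02670) = 0.981134
δ_res = (-4.2 + 1000) × 0.981134 − 1000 = 977.013 − 1000 = -22.99‰

-23.0‰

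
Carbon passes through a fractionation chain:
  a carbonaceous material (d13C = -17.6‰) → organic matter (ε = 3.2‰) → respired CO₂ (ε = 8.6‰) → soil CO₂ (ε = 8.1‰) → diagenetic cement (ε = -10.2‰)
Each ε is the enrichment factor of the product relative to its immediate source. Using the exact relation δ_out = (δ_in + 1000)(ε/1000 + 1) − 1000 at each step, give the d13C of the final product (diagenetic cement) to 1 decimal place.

-8.2‰

step 1: δ = (-17.60 + 1000)·(3.2/1000 + 1) − 1000 = -14.46‰
step 2: δ = (-14.46 + 1000)·(8.6/1000 + 1) − 1000 = -5.98‰
step 3: δ = (-5.98 + 1000)·(8.1/1000 + 1) − 1000 = 2.07‰
step 4: δ = (2.07 + 1000)·(-10.2/1000 + 1) − 1000 = -8.15‰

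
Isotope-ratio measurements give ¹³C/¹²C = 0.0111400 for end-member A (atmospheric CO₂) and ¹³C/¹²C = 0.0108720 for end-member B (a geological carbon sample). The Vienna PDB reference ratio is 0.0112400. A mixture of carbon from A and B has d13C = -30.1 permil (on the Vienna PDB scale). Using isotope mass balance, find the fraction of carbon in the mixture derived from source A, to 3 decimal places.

0.111

δ_A = (0.0111400/0.0112400 − 1)×1000 = (0.991103 − 1)×1000 = -8.897 permil
δ_B = (0.0108720/0.0112400 − 1)×1000 = (0.967260 − 1)×1000 = -32.740 permil
f_A = (δ_mix − δ_B)/(δ_A − δ_B) = (-30.1 − (-32.740))/(-8.897 − (-32.740))
f_A = 2.640 / 23.843 = 0.1107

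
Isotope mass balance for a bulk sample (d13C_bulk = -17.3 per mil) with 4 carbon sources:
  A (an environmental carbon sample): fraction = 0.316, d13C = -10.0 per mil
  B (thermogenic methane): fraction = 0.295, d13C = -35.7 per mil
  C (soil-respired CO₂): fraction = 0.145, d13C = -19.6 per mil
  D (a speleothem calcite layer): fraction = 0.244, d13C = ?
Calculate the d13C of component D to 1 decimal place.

-3.1 per mil

Isotope mass balance: δ_bulk = Σ fᵢ·δᵢ.
-17.3 = 0.316×(-10.0) + 0.295×(-35.7) + 0.145×(-19.6) + 0.244×δ_D
0.244·δ_D = -17.3 − (-16.534) = -0.767
δ_D = -0.767 / 0.244 = -3.14 per mil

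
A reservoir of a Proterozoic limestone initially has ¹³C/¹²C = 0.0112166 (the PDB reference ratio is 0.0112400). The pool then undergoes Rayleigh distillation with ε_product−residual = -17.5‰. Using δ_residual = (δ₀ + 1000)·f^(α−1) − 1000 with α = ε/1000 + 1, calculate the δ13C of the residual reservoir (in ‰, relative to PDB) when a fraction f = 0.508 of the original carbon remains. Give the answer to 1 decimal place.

δ₀ = (0.0112166/0.0112400 − 1)×1000 = (0.997918 − 1)×1000 = -2.082‰
α − 1 = ε/1000 = -0.0175
f^(α−1) = 0.508^(-0.0175) = 1.011923
δ_res = (-2.082 + 1000) × 1.011923 − 1000 = 1009.816 − 1000 = 9.82‰

9.8‰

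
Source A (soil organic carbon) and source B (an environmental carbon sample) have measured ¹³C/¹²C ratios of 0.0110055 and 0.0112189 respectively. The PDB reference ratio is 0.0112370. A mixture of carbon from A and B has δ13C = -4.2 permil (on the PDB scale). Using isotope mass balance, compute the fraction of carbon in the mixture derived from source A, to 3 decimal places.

δ_A = (0.0110055/0.0112370 − 1)×1000 = (0.979398 − 1)×1000 = -20.602 permil
δ_B = (0.0112189/0.0112370 − 1)×1000 = (0.998389 − 1)×1000 = -1.611 permil
f_A = (δ_mix − δ_B)/(δ_A − δ_B) = (-4.2 − (-1.611))/(-20.602 − (-1.611))
f_A = -2.589 / -18.991 = 0.1363

0.136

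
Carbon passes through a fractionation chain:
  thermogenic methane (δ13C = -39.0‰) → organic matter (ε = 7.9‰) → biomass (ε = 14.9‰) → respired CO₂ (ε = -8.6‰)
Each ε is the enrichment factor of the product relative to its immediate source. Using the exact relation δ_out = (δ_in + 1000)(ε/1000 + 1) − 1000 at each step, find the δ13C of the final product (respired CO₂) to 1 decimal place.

step 1: δ = (-39.00 + 1000)·(7.9/1000 + 1) − 1000 = -31.41‰
step 2: δ = (-31.41 + 1000)·(14.9/1000 + 1) − 1000 = -16.98‰
step 3: δ = (-16.98 + 1000)·(-8.6/1000 + 1) − 1000 = -25.43‰

-25.4‰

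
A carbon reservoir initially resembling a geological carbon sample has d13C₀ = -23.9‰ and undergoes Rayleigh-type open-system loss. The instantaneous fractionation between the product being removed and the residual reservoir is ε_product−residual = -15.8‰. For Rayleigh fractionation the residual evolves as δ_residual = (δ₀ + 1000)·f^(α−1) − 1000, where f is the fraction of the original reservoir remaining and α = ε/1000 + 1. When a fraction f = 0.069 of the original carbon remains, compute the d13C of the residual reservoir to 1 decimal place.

18.2‰

Rayleigh residual: δ_res = (δ₀ + 1000)·f^(α−1) − 1000
α = ε/1000 + 1 = 0.98420, so α − 1 = -0.01580
f^(α−1) = 0.069^(-0.01580) = 1.043149
δ_res = (-23.9 + 1000) × 1.043149 − 1000 = 1018.217 − 1000 = 18.22‰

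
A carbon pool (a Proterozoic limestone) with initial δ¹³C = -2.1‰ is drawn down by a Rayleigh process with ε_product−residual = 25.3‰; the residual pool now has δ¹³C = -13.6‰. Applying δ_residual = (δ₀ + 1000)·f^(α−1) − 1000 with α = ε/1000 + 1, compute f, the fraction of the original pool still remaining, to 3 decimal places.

0.632

α − 1 = ε/1000 = 0.0253
(δ_res + 1000)/(δ₀ + 1000) = (-13.6 + 1000)/(-2.1 + 1000) = 986.4/997.9 = 0.988476
f = 0.988476^(1/0.0253) = exp(ln(0.988476)/0.0253) = exp(-0.01159/0.0253)
f = exp(-0.4581) = 0.6325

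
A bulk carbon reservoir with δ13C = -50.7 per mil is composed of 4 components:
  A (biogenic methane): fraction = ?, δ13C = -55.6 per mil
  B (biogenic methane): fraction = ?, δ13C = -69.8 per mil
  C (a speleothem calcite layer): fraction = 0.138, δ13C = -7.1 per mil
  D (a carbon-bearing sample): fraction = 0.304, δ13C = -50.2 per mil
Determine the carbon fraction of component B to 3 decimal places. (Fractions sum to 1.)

0.242

Let f_B and f_A be the unknown fractions; fractions sum to 1 so f_B + f_A = 0.558.
Mass balance: Σ fᵢ·δᵢ = δ_bulk ⇒ f_B·(-69.8) + f_A·(-55.6) = -50.7 − (-16.241) = -34.459
Substitute f_A = 0.558 − f_B:
f_B·(-69.8 − -55.6) = -34.459 − 0.558×(-55.6) = -3.435
f_B = -3.435 / -14.2 = 0.2419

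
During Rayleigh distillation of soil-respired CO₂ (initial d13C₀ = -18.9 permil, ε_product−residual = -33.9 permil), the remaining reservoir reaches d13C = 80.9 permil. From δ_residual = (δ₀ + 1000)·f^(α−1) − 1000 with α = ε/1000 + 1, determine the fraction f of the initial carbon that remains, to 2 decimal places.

0.06

α − 1 = ε/1000 = -0.0339
(δ_res + 1000)/(δ₀ + 1000) = (80.9 + 1000)/(-18.9 + 1000) = 1080.9/981.1 = 1.101723
f = 1.101723^(1/-0.0339) = exp(ln(1.101723)/-0.0339) = exp(0.09687/-0.0339)
f = exp(-2.8577) = 0.0574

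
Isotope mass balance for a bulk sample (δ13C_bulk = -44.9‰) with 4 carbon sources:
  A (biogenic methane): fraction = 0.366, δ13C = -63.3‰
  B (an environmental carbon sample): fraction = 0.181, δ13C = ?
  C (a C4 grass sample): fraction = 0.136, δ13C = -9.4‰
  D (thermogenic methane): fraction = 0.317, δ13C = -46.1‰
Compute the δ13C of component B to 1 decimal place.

-32.3‰

Isotope mass balance: δ_bulk = Σ fᵢ·δᵢ.
-44.9 = 0.366×(-63.3) + 0.181×δ_B + 0.136×(-9.4) + 0.317×(-46.1)
0.181·δ_B = -44.9 − (-39.060) = -5.840
δ_B = -5.840 / 0.181 = -32.27‰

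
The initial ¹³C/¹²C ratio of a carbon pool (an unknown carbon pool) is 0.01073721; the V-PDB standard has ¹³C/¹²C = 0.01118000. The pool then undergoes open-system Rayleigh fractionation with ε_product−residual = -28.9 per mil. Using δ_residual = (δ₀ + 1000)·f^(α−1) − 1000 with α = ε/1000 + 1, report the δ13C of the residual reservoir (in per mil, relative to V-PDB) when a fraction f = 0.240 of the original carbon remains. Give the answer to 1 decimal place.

0.8 per mil

δ₀ = (0.01073721/0.01118000 − 1)×1000 = (0.960394 − 1)×1000 = -39.606 per mil
α − 1 = ε/1000 = -0.0289
f^(α−1) = 0.240^(-0.0289) = 1.042106
δ_res = (-39.606 + 1000) × 1.042106 − 1000 = 1000.833 − 1000 = 0.83 per mil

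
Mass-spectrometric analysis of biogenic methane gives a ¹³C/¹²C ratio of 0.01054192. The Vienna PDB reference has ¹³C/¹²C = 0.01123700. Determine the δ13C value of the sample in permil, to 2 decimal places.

δ13C = (R_sample / R_standard − 1) × 1000
R_sample / R_standard = 0.01054192 / 0.01123700 = 0.938144
δ13C = (0.938144 − 1) × 1000 = -61.856 permil

-61.86 permil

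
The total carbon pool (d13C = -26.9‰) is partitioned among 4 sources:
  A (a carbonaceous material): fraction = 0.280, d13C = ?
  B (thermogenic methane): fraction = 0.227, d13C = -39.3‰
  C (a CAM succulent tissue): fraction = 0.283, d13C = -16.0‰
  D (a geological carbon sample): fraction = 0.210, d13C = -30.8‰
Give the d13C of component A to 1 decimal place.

Isotope mass balance: δ_bulk = Σ fᵢ·δᵢ.
-26.9 = 0.280×δ_A + 0.227×(-39.3) + 0.283×(-16.0) + 0.210×(-30.8)
0.280·δ_A = -26.9 − (-19.917) = -6.983
δ_A = -6.983 / 0.280 = -24.94‰

-24.9‰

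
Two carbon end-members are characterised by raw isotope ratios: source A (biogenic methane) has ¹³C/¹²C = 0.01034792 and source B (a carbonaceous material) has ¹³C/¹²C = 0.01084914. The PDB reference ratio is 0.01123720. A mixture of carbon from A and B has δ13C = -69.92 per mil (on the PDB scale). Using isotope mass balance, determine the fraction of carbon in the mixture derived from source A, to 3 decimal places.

0.793

δ_A = (0.01034792/0.01123720 − 1)×1000 = (0.920863 − 1)×1000 = -79.137 per mil
δ_B = (0.01084914/0.01123720 − 1)×1000 = (0.965466 − 1)×1000 = -34.534 per mil
f_A = (δ_mix − δ_B)/(δ_A − δ_B) = (-69.92 − (-34.534))/(-79.137 − (-34.534))
f_A = -35.386 / -44.604 = 0.7934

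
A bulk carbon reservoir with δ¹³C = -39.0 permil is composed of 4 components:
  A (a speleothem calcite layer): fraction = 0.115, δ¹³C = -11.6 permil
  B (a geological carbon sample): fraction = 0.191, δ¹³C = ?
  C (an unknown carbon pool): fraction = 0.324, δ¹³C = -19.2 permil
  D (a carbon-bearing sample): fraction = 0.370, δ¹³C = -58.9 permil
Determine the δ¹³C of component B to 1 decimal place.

-50.5 permil

Isotope mass balance: δ_bulk = Σ fᵢ·δᵢ.
-39.0 = 0.115×(-11.6) + 0.191×δ_B + 0.324×(-19.2) + 0.370×(-58.9)
0.191·δ_B = -39.0 − (-29.348) = -9.652
δ_B = -9.652 / 0.191 = -50.54 permil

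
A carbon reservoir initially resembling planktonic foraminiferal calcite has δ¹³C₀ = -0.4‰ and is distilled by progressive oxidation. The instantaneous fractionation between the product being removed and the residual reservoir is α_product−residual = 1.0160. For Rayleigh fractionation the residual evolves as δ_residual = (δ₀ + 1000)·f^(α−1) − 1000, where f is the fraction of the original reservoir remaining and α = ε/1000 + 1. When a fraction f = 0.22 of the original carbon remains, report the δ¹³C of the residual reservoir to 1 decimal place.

Rayleigh residual: δ_res = (δ₀ + 1000)·f^(α−1) − 1000
α − 1 = 0.01600
f^(α−1) = 0.22^(0.01600) = 0.976065
δ_res = (-0.4 + 1000) × 0.976065 − 1000 = 975.675 − 1000 = -24.33‰

-24.3‰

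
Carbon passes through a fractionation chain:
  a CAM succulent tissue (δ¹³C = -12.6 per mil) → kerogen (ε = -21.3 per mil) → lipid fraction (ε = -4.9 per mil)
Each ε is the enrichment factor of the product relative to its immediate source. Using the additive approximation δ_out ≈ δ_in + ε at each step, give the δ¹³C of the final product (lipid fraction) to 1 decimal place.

-38.8 per mil

step 1: δ ≈ -12.6 + (-21.3) = -33.9 per mil
step 2: δ ≈ -33.9 + (-4.9) = -38.8 per mil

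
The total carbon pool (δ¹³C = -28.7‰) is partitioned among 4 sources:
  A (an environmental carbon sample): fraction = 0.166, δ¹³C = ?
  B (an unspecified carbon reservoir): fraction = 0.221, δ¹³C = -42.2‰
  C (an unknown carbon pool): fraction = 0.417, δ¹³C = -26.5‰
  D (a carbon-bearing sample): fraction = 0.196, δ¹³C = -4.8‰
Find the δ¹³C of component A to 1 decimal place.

-44.5‰

Isotope mass balance: δ_bulk = Σ fᵢ·δᵢ.
-28.7 = 0.166×δ_A + 0.221×(-42.2) + 0.417×(-26.5) + 0.196×(-4.8)
0.166·δ_A = -28.7 − (-21.317) = -7.383
δ_A = -7.383 / 0.166 = -44.47‰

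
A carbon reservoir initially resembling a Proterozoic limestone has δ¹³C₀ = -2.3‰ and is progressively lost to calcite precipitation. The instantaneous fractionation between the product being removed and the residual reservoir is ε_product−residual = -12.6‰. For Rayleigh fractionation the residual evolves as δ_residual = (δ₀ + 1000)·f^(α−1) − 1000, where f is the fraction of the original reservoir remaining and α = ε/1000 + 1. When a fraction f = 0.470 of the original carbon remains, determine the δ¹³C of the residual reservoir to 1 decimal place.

7.2‰

Rayleigh residual: δ_res = (δ₀ + 1000)·f^(α−1) − 1000
α = ε/1000 + 1 = 0.98740, so α − 1 = -0.01260
f^(α−1) = 0.470^(-0.01260) = 1.009559
δ_res = (-2.3 + 1000) × 1.009559 − 1000 = 1007.237 − 1000 = 7.24‰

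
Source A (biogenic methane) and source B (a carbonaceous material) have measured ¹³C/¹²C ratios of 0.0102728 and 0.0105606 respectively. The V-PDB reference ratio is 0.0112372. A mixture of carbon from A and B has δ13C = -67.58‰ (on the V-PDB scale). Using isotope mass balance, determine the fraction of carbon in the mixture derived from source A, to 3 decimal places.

δ_A = (0.0102728/0.0112372 − 1)×1000 = (0.914178 − 1)×1000 = -85.822‰
δ_B = (0.0105606/0.0112372 − 1)×1000 = (0.939789 − 1)×1000 = -60.211‰
f_A = (δ_mix − δ_B)/(δ_A − δ_B) = (-67.58 − (-60.211))/(-85.822 − (-60.211))
f_A = -7.369 / -25.611 = 0.2877

0.288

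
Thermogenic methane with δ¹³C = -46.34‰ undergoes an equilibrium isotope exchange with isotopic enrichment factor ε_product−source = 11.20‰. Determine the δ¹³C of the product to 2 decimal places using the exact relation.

-35.66‰

Exactly, δ_product = (δ_source + 1000)·(ε/1000 + 1) − 1000.
δ_product = (-46.34 + 1000) × (11.20/1000 + 1) − 1000
δ_product = -35.659‰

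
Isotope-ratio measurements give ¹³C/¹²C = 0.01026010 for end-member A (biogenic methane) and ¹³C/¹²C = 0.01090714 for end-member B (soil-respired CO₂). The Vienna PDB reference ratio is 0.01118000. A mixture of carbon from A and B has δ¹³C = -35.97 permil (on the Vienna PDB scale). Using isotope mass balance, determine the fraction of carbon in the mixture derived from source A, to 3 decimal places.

δ_A = (0.01026010/0.01118000 − 1)×1000 = (0.917719 − 1)×1000 = -82.281 permil
δ_B = (0.01090714/0.01118000 − 1)×1000 = (0.975594 − 1)×1000 = -24.406 permil
f_A = (δ_mix − δ_B)/(δ_A − δ_B) = (-35.97 − (-24.406))/(-82.281 − (-24.406))
f_A = -11.564 / -57.875 = 0.1998

0.200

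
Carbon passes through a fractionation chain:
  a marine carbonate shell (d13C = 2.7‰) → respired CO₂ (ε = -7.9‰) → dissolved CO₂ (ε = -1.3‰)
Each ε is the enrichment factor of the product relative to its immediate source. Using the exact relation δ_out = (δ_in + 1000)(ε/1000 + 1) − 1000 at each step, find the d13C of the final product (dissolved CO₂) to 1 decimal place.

-6.5‰

step 1: δ = (2.70 + 1000)·(-7.9/1000 + 1) − 1000 = -5.22‰
step 2: δ = (-5.22 + 1000)·(-1.3/1000 + 1) − 1000 = -6.51‰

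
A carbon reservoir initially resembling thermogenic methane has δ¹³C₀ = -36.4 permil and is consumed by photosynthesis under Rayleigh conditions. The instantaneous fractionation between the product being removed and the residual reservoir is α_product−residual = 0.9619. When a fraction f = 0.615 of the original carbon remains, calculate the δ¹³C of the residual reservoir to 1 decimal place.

Rayleigh residual: δ_res = (δ₀ + 1000)·f^(α−1) − 1000
α − 1 = -0.03810
f^(α−1) = 0.615^(-0.03810) = 1.018694
δ_res = (-36.4 + 1000) × 1.018694 − 1000 = 981.614 − 1000 = -18.39 permil

-18.4 permil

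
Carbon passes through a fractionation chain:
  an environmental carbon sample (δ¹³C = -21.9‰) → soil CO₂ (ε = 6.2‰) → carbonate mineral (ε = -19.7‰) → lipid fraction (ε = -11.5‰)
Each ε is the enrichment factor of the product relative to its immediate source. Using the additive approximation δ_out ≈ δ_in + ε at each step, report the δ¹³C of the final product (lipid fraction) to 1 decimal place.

-46.9‰

step 1: δ ≈ -21.9 + (6.2) = -15.7‰
step 2: δ ≈ -15.7 + (-19.7) = -35.4‰
step 3: δ ≈ -35.4 + (-11.5) = -46.9‰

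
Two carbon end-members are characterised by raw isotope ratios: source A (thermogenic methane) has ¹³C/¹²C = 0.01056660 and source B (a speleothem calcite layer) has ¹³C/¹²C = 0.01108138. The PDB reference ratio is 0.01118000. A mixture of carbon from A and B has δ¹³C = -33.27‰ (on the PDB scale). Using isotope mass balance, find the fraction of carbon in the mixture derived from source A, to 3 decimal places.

δ_A = (0.01056660/0.01118000 − 1)×1000 = (0.945134 − 1)×1000 = -54.866‰
δ_B = (0.01108138/0.01118000 − 1)×1000 = (0.991179 − 1)×1000 = -8.821‰
f_A = (δ_mix − δ_B)/(δ_A − δ_B) = (-33.27 − (-8.821))/(-54.866 − (-8.821))
f_A = -24.449 / -46.045 = 0.5310

0.531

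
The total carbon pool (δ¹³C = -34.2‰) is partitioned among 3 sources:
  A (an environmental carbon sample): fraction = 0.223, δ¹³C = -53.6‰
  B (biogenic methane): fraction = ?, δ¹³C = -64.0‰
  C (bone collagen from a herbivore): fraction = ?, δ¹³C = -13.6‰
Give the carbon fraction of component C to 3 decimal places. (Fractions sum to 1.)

0.545

Let f_C and f_B be the unknown fractions; fractions sum to 1 so f_C + f_B = 0.777.
Mass balance: Σ fᵢ·δᵢ = δ_bulk ⇒ f_C·(-13.6) + f_B·(-64.0) = -34.2 − (-11.953) = -22.247
Substitute f_B = 0.777 − f_C:
f_C·(-13.6 − -64.0) = -22.247 − 0.777×(-64.0) = 27.481
f_C = 27.481 / 50.4 = 0.5453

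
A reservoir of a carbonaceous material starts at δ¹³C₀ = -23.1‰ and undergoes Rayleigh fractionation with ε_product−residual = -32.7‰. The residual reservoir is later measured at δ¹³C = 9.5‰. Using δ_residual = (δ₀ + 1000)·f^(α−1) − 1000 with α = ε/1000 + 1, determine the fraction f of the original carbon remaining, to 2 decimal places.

α − 1 = ε/1000 = -0.0327
(δ_res + 1000)/(δ₀ + 1000) = (9.5 + 1000)/(-23.1 + 1000) = 1009.5/976.9 = 1.033371
f = 1.033371^(1/-0.0327) = exp(ln(1.033371)/-0.0327) = exp(0.03283/-0.0327)
f = exp(-1.0039) = 0.3665

0.37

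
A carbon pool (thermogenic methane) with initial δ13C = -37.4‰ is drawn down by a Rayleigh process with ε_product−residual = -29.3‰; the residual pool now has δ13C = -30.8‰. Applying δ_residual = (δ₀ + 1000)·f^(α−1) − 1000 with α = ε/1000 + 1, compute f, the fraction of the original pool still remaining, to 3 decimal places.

0.792

α − 1 = ε/1000 = -0.0293
(δ_res + 1000)/(δ₀ + 1000) = (-30.8 + 1000)/(-37.4 + 1000) = 969.2/962.6 = 1.006856
f = 1.006856^(1/-0.0293) = exp(ln(1.006856)/-0.0293) = exp(0.00683/-0.0293)
f = exp(-0.2332) = 0.7920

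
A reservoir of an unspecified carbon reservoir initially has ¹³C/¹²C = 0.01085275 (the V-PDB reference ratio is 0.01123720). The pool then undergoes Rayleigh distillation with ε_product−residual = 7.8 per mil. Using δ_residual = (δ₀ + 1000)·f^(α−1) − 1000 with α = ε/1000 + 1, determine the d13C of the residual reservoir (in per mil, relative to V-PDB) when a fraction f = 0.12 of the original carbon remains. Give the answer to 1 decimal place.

δ₀ = (0.01085275/0.01123720 − 1)×1000 = (0.965788 − 1)×1000 = -34.212 per mil
α − 1 = ε/1000 = 0.0078
f^(α−1) = 0.12^(0.0078) = 0.983598
δ_res = (-34.212 + 1000) × 0.983598 − 1000 = 949.947 − 1000 = -50.05 per mil

-50.1 per mil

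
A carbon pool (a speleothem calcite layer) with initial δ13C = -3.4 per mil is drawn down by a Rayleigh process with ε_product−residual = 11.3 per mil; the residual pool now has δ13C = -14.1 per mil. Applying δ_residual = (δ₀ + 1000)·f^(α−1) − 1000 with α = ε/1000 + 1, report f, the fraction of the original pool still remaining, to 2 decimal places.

0.38

α − 1 = ε/1000 = 0.0113
(δ_res + 1000)/(δ₀ + 1000) = (-14.1 + 1000)/(-3.4 + 1000) = 985.9/996.6 = 0.989263
f = 0.989263^(1/0.0113) = exp(ln(0.989263)/0.0113) = exp(-0.01079/0.0113)
f = exp(-0.9553) = 0.3847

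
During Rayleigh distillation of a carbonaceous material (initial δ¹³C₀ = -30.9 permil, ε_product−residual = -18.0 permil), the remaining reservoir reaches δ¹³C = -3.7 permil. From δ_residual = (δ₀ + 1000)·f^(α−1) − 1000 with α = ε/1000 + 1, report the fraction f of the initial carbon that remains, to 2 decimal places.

α − 1 = ε/1000 = -0.0180
(δ_res + 1000)/(δ₀ + 1000) = (-3.7 + 1000)/(-30.9 + 1000) = 996.3/969.1 = 1.028067
f = 1.028067^(1/-0.0180) = exp(ln(1.028067)/-0.0180) = exp(0.02768/-0.0180)
f = exp(-1.5378) = 0.2149

0.21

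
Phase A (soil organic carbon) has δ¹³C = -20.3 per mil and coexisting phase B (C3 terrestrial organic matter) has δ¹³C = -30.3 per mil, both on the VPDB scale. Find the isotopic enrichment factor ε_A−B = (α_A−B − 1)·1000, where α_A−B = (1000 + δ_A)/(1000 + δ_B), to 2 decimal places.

10.31 per mil

α_A−B = (1000 + -20.3) / (1000 + -30.3) = 979.7 / 969.7 = 1.010312
ε_A−B = (1.010312 − 1) × 1000 = 10.312 per mil
(The approximation ε ≈ δ_A − δ_B would give 10.0 per mil.)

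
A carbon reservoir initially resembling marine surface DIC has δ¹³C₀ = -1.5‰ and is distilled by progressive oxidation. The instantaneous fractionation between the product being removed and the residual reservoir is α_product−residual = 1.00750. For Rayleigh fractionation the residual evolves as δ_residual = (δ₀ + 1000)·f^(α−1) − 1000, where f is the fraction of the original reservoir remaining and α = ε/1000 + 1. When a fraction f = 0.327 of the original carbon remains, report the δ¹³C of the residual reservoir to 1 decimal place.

-9.8‰

Rayleigh residual: δ_res = (δ₀ + 1000)·f^(α−1) − 1000
α − 1 = 0.00750
f^(α−1) = 0.327^(0.00750) = 0.991652
δ_res = (-1.5 + 1000) × 0.991652 − 1000 = 990.164 − 1000 = -9.84‰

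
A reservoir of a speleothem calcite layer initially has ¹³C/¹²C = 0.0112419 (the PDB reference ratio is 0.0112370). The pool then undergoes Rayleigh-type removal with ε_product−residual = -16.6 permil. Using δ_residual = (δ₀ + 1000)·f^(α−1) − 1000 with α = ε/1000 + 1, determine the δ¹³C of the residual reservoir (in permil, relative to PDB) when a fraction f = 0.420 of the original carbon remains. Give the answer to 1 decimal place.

14.9 permil

δ₀ = (0.0112419/0.0112370 − 1)×1000 = (1.000436 − 1)×1000 = 0.436 permil
α − 1 = ε/1000 = -0.0166
f^(α−1) = 0.420^(-0.0166) = 1.014505
δ_res = (0.436 + 1000) × 1.014505 − 1000 = 1014.947 − 1000 = 14.95 permil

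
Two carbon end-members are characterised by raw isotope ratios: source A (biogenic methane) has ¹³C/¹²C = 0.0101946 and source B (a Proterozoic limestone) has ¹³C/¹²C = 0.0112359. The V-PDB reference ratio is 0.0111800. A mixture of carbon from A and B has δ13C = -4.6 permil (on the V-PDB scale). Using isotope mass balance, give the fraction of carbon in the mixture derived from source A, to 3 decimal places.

0.103

δ_A = (0.0101946/0.0111800 − 1)×1000 = (0.911860 − 1)×1000 = -88.140 permil
δ_B = (0.0112359/0.0111800 − 1)×1000 = (1.005000 − 1)×1000 = 5.000 permil
f_A = (δ_mix − δ_B)/(δ_A − δ_B) = (-4.6 − (5.000))/(-88.140 − (5.000))
f_A = -9.600 / -93.140 = 0.1031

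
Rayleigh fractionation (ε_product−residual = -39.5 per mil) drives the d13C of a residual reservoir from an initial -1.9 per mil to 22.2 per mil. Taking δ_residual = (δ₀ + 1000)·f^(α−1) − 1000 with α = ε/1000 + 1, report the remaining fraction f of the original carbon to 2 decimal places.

0.55

α − 1 = ε/1000 = -0.0395
(δ_res + 1000)/(δ₀ + 1000) = (22.2 + 1000)/(-1.9 + 1000) = 1022.2/998.1 = 1.024146
f = 1.024146^(1/-0.0395) = exp(ln(1.024146)/-0.0395) = exp(0.02386/-0.0395)
f = exp(-0.6040) = 0.5466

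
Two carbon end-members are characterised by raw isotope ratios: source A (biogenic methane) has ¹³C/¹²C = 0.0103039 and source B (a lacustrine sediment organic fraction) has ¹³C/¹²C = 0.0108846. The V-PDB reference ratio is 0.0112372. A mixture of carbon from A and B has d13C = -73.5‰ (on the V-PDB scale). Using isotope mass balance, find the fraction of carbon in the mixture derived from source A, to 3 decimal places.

0.815

δ_A = (0.0103039/0.0112372 − 1)×1000 = (0.916946 − 1)×1000 = -83.054‰
δ_B = (0.0108846/0.0112372 − 1)×1000 = (0.968622 − 1)×1000 = -31.378‰
f_A = (δ_mix − δ_B)/(δ_A − δ_B) = (-73.5 − (-31.378))/(-83.054 − (-31.378))
f_A = -42.122 / -51.677 = 0.8151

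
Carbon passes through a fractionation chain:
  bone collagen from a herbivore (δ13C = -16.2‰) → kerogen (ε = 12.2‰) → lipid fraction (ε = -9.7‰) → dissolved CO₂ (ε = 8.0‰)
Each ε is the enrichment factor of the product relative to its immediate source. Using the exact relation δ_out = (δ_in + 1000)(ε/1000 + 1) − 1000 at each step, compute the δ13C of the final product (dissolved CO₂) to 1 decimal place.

-6.0‰

step 1: δ = (-16.20 + 1000)·(12.2/1000 + 1) − 1000 = -4.20‰
step 2: δ = (-4.20 + 1000)·(-9.7/1000 + 1) − 1000 = -13.86‰
step 3: δ = (-13.86 + 1000)·(8.0/1000 + 1) − 1000 = -5.97‰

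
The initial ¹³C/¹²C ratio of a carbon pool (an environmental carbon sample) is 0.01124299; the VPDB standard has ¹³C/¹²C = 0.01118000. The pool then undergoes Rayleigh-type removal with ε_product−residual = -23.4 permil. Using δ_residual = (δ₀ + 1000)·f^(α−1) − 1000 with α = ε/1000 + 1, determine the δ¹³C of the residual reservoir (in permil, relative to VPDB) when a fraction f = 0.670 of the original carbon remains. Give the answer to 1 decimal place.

15.1 permil

δ₀ = (0.01124299/0.01118000 − 1)×1000 = (1.005634 − 1)×1000 = 5.634 permil
α − 1 = ε/1000 = -0.0234
f^(α−1) = 0.670^(-0.0234) = 1.009415
δ_res = (5.634 + 1000) × 1.009415 − 1000 = 1015.102 − 1000 = 15.10 permil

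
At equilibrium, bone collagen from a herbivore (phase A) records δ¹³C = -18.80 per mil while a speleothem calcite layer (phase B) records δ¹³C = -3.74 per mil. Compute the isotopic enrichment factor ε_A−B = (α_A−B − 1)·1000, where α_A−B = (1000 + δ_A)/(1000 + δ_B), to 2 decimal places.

-15.12 per mil

α_A−B = (1000 + -18.80) / (1000 + -3.74) = 981.20 / 996.26 = 0.984883
ε_A−B = (0.984883 − 1) × 1000 = -15.117 per mil
(The approximation ε ≈ δ_A − δ_B would give -15.06 per mil.)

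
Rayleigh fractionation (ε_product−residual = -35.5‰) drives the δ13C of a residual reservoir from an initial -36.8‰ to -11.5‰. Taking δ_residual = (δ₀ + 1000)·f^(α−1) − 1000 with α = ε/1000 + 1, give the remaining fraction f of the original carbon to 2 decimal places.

α − 1 = ε/1000 = -0.0355
(δ_res + 1000)/(δ₀ + 1000) = (-11.5 + 1000)/(-36.8 + 1000) = 988.5/963.2 = 1.026267
f = 1.026267^(1/-0.0355) = exp(ln(1.026267)/-0.0355) = exp(0.02593/-0.0355)
f = exp(-0.7304) = 0.4817

0.48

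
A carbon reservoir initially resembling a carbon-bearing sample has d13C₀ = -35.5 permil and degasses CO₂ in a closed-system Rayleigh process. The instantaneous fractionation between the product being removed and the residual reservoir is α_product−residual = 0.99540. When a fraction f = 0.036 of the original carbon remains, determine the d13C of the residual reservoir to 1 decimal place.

Rayleigh residual: δ_res = (δ₀ + 1000)·f^(α−1) − 1000
α − 1 = -0.00460
f^(α−1) = 0.036^(-0.00460) = 1.015409
δ_res = (-35.5 + 1000) × 1.015409 − 1000 = 979.362 − 1000 = -20.64 permil

-20.6 permil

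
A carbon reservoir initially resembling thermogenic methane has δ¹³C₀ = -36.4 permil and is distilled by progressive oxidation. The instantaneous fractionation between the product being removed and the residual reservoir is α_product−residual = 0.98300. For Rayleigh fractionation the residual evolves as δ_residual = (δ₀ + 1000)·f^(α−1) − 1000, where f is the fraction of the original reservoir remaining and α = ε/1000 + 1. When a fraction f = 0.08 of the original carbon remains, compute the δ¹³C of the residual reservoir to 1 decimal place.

5.9 permil

Rayleigh residual: δ_res = (δ₀ + 1000)·f^(α−1) − 1000
α − 1 = -0.01700
f^(α−1) = 0.08^(-0.01700) = 1.043873
δ_res = (-36.4 + 1000) × 1.043873 − 1000 = 1005.876 − 1000 = 5.88 permil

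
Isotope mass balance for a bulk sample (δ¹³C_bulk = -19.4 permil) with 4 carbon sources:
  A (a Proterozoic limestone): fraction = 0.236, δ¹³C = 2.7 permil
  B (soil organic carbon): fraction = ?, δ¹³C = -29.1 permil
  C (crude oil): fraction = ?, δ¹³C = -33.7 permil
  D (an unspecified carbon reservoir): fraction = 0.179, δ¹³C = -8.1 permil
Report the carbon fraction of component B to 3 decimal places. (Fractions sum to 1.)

0.245

Let f_B and f_C be the unknown fractions; fractions sum to 1 so f_B + f_C = 0.585.
Mass balance: Σ fᵢ·δᵢ = δ_bulk ⇒ f_B·(-29.1) + f_C·(-33.7) = -19.4 − (-0.813) = -18.587
Substitute f_C = 0.585 − f_B:
f_B·(-29.1 − -33.7) = -18.587 − 0.585×(-33.7) = 1.127
f_B = 1.127 / 4.6 = 0.2450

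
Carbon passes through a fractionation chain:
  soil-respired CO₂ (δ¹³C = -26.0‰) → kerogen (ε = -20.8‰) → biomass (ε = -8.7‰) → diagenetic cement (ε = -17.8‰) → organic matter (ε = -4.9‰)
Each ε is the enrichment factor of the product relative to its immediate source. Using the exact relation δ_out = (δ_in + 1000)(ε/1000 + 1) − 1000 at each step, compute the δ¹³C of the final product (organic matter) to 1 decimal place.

step 1: δ = (-26.00 + 1000)·(-20.8/1000 + 1) − 1000 = -46.26‰
step 2: δ = (-46.26 + 1000)·(-8.7/1000 + 1) − 1000 = -54.56‰
step 3: δ = (-54.56 + 1000)·(-17.8/1000 + 1) − 1000 = -71.39‰
step 4: δ = (-71.39 + 1000)·(-4.9/1000 + 1) − 1000 = -75.94‰

-75.9‰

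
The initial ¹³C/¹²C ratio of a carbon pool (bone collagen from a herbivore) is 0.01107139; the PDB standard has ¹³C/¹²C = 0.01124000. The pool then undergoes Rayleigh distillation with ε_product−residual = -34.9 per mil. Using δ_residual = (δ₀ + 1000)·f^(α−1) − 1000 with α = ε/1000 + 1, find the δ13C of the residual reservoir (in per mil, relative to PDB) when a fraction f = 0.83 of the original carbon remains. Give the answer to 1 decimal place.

-8.6 per mil

δ₀ = (0.01107139/0.01124000 − 1)×1000 = (0.984999 − 1)×1000 = -15.001 per mil
α − 1 = ε/1000 = -0.0349
f^(α−1) = 0.83^(-0.0349) = 1.006524
δ_res = (-15.001 + 1000) × 1.006524 − 1000 = 991.425 − 1000 = -8.57 per mil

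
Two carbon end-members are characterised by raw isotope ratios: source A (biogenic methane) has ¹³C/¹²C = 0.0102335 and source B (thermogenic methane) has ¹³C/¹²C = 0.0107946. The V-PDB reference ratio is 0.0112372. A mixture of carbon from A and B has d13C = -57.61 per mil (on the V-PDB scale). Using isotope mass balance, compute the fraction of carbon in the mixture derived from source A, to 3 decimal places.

0.365

δ_A = (0.0102335/0.0112372 − 1)×1000 = (0.910681 − 1)×1000 = -89.319 per mil
δ_B = (0.0107946/0.0112372 − 1)×1000 = (0.960613 − 1)×1000 = -39.387 per mil
f_A = (δ_mix − δ_B)/(δ_A − δ_B) = (-57.61 − (-39.387))/(-89.319 − (-39.387))
f_A = -18.223 / -49.932 = 0.3650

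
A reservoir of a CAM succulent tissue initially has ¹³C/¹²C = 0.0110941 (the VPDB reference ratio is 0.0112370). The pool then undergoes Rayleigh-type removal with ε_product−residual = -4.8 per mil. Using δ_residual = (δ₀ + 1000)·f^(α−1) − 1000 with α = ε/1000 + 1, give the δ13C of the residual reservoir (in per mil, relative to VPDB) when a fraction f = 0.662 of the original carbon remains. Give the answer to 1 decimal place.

δ₀ = (0.0110941/0.0112370 − 1)×1000 = (0.987283 − 1)×1000 = -12.717 per mil
α − 1 = ε/1000 = -0.0048
f^(α−1) = 0.662^(-0.0048) = 1.001982
δ_res = (-12.717 + 1000) × 1.001982 − 1000 = 989.240 − 1000 = -10.76 per mil

-10.8 per mil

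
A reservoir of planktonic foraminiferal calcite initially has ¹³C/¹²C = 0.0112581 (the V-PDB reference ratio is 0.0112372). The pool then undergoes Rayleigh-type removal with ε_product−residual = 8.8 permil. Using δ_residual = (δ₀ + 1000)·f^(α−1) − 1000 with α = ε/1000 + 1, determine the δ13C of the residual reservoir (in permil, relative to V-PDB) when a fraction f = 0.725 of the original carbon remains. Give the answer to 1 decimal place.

-1.0 permil

δ₀ = (0.0112581/0.0112372 − 1)×1000 = (1.001860 − 1)×1000 = 1.860 permil
α − 1 = ε/1000 = 0.0088
f^(α−1) = 0.725^(0.0088) = 0.997174
δ_res = (1.860 + 1000) × 0.997174 − 1000 = 999.029 − 1000 = -0.97 permil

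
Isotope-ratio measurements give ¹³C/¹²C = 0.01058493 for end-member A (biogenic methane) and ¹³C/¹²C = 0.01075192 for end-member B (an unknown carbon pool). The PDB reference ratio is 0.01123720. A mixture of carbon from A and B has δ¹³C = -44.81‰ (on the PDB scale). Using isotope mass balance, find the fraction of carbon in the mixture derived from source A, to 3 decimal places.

δ_A = (0.01058493/0.01123720 − 1)×1000 = (0.941954 − 1)×1000 = -58.046‰
δ_B = (0.01075192/0.01123720 − 1)×1000 = (0.956815 − 1)×1000 = -43.185‰
f_A = (δ_mix − δ_B)/(δ_A − δ_B) = (-44.81 − (-43.185))/(-58.046 − (-43.185))
f_A = -1.625 / -14.860 = 0.1093

0.109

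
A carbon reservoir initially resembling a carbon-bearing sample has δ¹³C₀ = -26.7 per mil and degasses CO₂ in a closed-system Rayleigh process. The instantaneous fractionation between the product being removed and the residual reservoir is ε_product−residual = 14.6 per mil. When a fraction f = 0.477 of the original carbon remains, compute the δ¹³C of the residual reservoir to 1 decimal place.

Rayleigh residual: δ_res = (δ₀ + 1000)·f^(α−1) − 1000
α = ε/1000 + 1 = 1.01460, so α − 1 = 0.01460
f^(α−1) = 0.477^(0.01460) = 0.989251
δ_res = (-26.7 + 1000) × 0.989251 − 1000 = 962.838 − 1000 = -37.16 per mil

-37.2 per mil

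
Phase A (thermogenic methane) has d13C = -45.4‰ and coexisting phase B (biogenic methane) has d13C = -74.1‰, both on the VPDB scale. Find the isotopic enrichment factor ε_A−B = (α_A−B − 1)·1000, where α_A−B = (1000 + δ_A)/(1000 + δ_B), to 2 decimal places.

α_A−B = (1000 + -45.4) / (1000 + -74.1) = 954.6 / 925.9 = 1.030997
ε_A−B = (1.030997 − 1) × 1000 = 30.997‰
(The approximation ε ≈ δ_A − δ_B would give 28.7‰.)

31.00‰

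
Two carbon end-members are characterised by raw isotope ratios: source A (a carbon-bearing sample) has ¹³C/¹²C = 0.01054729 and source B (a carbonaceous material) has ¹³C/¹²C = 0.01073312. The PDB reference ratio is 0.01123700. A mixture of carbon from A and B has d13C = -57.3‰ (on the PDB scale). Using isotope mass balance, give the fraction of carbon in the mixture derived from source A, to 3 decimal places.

0.753

δ_A = (0.01054729/0.01123700 − 1)×1000 = (0.938622 − 1)×1000 = -61.378‰
δ_B = (0.01073312/0.01123700 − 1)×1000 = (0.955159 − 1)×1000 = -44.841‰
f_A = (δ_mix − δ_B)/(δ_A − δ_B) = (-57.3 − (-44.841))/(-61.378 − (-44.841))
f_A = -12.459 / -16.537 = 0.7534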